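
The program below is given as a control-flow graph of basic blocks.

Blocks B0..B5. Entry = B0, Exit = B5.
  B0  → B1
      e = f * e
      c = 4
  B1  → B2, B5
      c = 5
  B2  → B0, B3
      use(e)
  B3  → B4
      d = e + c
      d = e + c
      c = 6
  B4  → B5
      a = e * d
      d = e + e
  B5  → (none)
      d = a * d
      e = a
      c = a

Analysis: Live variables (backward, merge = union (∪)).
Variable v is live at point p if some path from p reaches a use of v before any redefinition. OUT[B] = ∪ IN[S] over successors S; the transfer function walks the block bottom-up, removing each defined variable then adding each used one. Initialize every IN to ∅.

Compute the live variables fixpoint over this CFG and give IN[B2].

Converged values:
  B0:   IN={a, d, e, f}   OUT={a, d, e, f}
  B1:   IN={a, d, e, f}   OUT={a, c, d, e, f}
  B2:   IN={a, c, d, e, f}   OUT={a, c, d, e, f}
  B3:   IN={c, e}   OUT={d, e}
  B4:   IN={d, e}   OUT={a, d}
  B5:   IN={a, d}   OUT={}

Merge at B2: OUT[B2] = IN[B0] ⊔ IN[B3] = {a, c, d, e, f}
Applying B2's transfer function to that OUT value gives IN[B2] (row B2 above).

Answer: {a, c, d, e, f}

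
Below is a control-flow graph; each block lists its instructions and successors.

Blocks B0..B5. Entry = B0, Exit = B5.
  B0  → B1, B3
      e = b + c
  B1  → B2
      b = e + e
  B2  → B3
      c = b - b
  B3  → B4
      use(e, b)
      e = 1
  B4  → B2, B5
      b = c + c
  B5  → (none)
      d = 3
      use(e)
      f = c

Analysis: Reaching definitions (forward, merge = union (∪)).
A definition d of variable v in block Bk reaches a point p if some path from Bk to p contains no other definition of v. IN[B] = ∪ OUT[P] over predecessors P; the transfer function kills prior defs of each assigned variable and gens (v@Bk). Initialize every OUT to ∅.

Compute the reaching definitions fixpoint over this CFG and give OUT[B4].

Converged values:
  B0:  IN={}  OUT={e@B0}
  B1:  IN={e@B0}  OUT={b@B1, e@B0}
  B2:  IN={b@B1, b@B4, c@B2, e@B0, e@B3}  OUT={b@B1, b@B4, c@B2, e@B0, e@B3}
  B3:  IN={b@B1, b@B4, c@B2, e@B0, e@B3}  OUT={b@B1, b@B4, c@B2, e@B3}
  B4:  IN={b@B1, b@B4, c@B2, e@B3}  OUT={b@B4, c@B2, e@B3}
  B5:  IN={b@B4, c@B2, e@B3}  OUT={b@B4, c@B2, d@B5, e@B3, f@B5}

Merge at B4: IN[B4] = OUT[B3] = {b@B1, b@B4, c@B2, e@B3}
Applying B4's transfer function to that IN value gives OUT[B4] (row B4 above).

Answer: {b@B4, c@B2, e@B3}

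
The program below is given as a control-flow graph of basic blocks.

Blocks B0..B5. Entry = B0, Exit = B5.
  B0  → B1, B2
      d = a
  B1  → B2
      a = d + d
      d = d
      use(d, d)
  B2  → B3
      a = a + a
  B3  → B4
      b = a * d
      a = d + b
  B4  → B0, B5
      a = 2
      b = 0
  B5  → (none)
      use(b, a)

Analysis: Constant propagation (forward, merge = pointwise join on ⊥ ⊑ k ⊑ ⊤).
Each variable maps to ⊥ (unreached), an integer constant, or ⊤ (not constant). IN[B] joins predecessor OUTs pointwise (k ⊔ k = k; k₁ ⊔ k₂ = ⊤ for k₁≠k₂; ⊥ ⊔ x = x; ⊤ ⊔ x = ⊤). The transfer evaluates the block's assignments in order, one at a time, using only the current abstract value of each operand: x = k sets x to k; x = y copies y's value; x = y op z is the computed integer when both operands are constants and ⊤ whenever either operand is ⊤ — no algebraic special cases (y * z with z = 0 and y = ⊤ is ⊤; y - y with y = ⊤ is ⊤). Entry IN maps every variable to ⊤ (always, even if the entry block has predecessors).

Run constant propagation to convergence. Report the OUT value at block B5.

Fixpoint table:
  B0:  IN=(all ⊤)  OUT=(all ⊤)
  B1:  IN=(all ⊤)  OUT=(all ⊤)
  B2:  IN=(all ⊤)  OUT=(all ⊤)
  B3:  IN=(all ⊤)  OUT=(all ⊤)
  B4:  IN=(all ⊤)  OUT={a:2, b:0; rest ⊤}
  B5:  IN={a:2, b:0; rest ⊤}  OUT={a:2, b:0; rest ⊤}

Merge at B5: IN[B5] = OUT[B4] = {a: 2, b: 0, c: ⊤, d: ⊤, e: ⊤, f: ⊤}
Applying B5's transfer function to that IN value gives OUT[B5] (row B5 above).

Answer: {a: 2, b: 0, c: ⊤, d: ⊤, e: ⊤, f: ⊤}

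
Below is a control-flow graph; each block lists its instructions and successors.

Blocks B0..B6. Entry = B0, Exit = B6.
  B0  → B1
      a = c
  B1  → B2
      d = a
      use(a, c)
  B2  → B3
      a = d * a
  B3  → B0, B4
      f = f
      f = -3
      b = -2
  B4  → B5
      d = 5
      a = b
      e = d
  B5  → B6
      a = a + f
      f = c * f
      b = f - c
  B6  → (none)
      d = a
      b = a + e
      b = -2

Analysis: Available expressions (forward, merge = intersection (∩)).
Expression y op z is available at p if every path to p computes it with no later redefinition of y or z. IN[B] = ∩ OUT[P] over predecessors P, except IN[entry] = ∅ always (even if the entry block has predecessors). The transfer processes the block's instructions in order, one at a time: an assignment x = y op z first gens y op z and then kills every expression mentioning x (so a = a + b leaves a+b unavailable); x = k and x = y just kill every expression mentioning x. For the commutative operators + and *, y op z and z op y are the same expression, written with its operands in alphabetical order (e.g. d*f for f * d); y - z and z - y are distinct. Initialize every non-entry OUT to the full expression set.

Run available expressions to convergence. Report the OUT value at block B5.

Fixpoint table:
  B0: | IN={} | OUT={}
  B1: | IN={} | OUT={}
  B2: | IN={} | OUT={}
  B3: | IN={} | OUT={}
  B4: | IN={} | OUT={}
  B5: | IN={} | OUT={f-c}
  B6: | IN={f-c} | OUT={a+e, f-c}

Merge at B5: IN[B5] = OUT[B4] = {}
Applying B5's transfer function to that IN value gives OUT[B5] (row B5 above).

Answer: {f-c}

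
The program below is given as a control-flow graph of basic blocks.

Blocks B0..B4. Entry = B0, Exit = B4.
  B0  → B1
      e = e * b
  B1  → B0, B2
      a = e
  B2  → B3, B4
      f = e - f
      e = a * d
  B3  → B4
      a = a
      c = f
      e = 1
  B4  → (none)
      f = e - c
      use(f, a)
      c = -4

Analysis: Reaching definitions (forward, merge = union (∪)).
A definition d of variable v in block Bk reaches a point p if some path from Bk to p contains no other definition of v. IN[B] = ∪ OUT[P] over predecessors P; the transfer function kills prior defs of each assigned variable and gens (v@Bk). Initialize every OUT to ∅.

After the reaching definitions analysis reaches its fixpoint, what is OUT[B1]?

Per-block solution:
  B0:  IN={a@B1, e@B0}  OUT={a@B1, e@B0}
  B1:  IN={a@B1, e@B0}  OUT={a@B1, e@B0}
  B2:  IN={a@B1, e@B0}  OUT={a@B1, e@B2, f@B2}
  B3:  IN={a@B1, e@B2, f@B2}  OUT={a@B3, c@B3, e@B3, f@B2}
  B4:  IN={a@B1, a@B3, c@B3, e@B2, e@B3, f@B2}  OUT={a@B1, a@B3, c@B4, e@B2, e@B3, f@B4}

Merge at B1: IN[B1] = OUT[B0] = {a@B1, e@B0}
Applying B1's transfer function to that IN value gives OUT[B1] (row B1 above).

Answer: {a@B1, e@B0}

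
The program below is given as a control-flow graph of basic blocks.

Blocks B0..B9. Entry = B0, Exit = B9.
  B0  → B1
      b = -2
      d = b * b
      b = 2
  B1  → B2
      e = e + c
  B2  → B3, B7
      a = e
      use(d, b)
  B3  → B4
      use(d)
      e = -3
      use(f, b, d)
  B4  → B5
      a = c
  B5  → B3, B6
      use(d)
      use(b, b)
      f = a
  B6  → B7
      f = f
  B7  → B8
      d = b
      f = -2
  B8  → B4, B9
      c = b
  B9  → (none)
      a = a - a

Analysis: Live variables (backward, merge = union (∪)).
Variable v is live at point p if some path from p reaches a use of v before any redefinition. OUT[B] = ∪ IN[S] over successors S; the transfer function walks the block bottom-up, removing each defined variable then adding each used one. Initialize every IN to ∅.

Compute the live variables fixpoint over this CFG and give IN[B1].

Fixpoint table:
  B0:   IN={c, e, f}   OUT={b, c, d, e, f}
  B1:   IN={b, c, d, e, f}   OUT={b, c, d, e, f}
  B2:   IN={b, c, d, e, f}   OUT={a, b, c, d, f}
  B3:   IN={b, c, d, f}   OUT={b, c, d}
  B4:   IN={b, c, d}   OUT={a, b, c, d}
  B5:   IN={a, b, c, d}   OUT={a, b, c, d, f}
  B6:   IN={a, b, f}   OUT={a, b}
  B7:   IN={a, b}   OUT={a, b, d}
  B8:   IN={a, b, d}   OUT={a, b, c, d}
  B9:   IN={a}   OUT={}

Merge at B1: OUT[B1] = IN[B2] = {b, c, d, e, f}
Applying B1's transfer function to that OUT value gives IN[B1] (row B1 above).

Answer: {b, c, d, e, f}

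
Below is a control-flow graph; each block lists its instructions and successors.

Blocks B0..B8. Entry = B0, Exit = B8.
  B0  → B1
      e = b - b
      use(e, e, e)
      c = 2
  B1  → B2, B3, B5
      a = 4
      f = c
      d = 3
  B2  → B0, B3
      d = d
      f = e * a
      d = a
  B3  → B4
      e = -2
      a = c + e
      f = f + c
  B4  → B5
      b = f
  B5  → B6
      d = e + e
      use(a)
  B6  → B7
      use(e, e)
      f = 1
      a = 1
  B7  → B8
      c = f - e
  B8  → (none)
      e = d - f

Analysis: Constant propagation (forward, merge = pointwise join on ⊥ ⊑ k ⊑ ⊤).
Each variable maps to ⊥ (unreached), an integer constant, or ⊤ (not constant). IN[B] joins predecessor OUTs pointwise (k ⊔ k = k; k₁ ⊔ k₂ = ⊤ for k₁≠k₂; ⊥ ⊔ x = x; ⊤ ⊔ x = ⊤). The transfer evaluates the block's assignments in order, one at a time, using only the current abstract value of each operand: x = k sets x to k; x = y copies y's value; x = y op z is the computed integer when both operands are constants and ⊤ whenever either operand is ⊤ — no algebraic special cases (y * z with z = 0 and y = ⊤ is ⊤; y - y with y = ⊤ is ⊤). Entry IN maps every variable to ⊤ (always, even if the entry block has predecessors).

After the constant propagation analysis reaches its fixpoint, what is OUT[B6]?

Answer: {a: 1, b: ⊤, c: 2, d: ⊤, e: ⊤, f: 1}

Derivation:
Per-block solution:
  B0:  IN=(all ⊤)  OUT={c:2; rest ⊤}
  B1:  IN={c:2; rest ⊤}  OUT={a:4, c:2, d:3, f:2; rest ⊤}
  B2:  IN={a:4, c:2, d:3, f:2; rest ⊤}  OUT={a:4, c:2, d:4; rest ⊤}
  B3:  IN={a:4, c:2; rest ⊤}  OUT={a:0, c:2, e:-2; rest ⊤}
  B4:  IN={a:0, c:2, e:-2; rest ⊤}  OUT={a:0, c:2, e:-2; rest ⊤}
  B5:  IN={c:2; rest ⊤}  OUT={c:2; rest ⊤}
  B6:  IN={c:2; rest ⊤}  OUT={a:1, c:2, f:1; rest ⊤}
  B7:  IN={a:1, c:2, f:1; rest ⊤}  OUT={a:1, f:1; rest ⊤}
  B8:  IN={a:1, f:1; rest ⊤}  OUT={a:1, f:1; rest ⊤}

Merge at B6: IN[B6] = OUT[B5] = {a: ⊤, b: ⊤, c: 2, d: ⊤, e: ⊤, f: ⊤}
Applying B6's transfer function to that IN value gives OUT[B6] (row B6 above).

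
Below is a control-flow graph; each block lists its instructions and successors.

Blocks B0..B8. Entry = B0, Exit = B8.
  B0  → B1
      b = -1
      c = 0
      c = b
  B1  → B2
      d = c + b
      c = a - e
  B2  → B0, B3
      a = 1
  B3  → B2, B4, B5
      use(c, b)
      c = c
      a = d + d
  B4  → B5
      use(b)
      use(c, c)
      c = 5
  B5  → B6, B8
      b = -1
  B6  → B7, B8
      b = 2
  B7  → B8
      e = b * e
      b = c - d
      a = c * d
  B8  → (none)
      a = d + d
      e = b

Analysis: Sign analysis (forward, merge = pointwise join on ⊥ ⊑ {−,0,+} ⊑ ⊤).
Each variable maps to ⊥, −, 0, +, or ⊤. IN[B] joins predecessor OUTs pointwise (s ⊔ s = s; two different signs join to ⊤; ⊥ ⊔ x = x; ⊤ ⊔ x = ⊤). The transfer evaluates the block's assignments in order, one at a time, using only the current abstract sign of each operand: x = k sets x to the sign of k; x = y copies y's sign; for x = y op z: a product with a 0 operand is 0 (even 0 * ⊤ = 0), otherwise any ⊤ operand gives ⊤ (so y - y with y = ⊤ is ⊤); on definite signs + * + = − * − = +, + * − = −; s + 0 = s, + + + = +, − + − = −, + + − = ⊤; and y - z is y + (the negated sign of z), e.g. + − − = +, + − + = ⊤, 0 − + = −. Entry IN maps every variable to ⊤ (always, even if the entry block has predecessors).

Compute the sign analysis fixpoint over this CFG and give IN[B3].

Answer: {a: +, b: -, c: ⊤, d: -, e: ⊤, f: ⊤}

Trace:
Per-block solution:
  B0: | IN=(all ⊤) | OUT={b:-, c:-; rest ⊤}
  B1: | IN={b:-, c:-; rest ⊤} | OUT={b:-, d:-; rest ⊤}
  B2: | IN={b:-, d:-; rest ⊤} | OUT={a:+, b:-, d:-; rest ⊤}
  B3: | IN={a:+, b:-, d:-; rest ⊤} | OUT={a:-, b:-, d:-; rest ⊤}
  B4: | IN={a:-, b:-, d:-; rest ⊤} | OUT={a:-, b:-, c:+, d:-; rest ⊤}
  B5: | IN={a:-, b:-, d:-; rest ⊤} | OUT={a:-, b:-, d:-; rest ⊤}
  B6: | IN={a:-, b:-, d:-; rest ⊤} | OUT={a:-, b:+, d:-; rest ⊤}
  B7: | IN={a:-, b:+, d:-; rest ⊤} | OUT={d:-; rest ⊤}
  B8: | IN={d:-; rest ⊤} | OUT={a:-, d:-; rest ⊤}

Merge at B3: IN[B3] = OUT[B2] = {a: +, b: -, c: ⊤, d: -, e: ⊤, f: ⊤}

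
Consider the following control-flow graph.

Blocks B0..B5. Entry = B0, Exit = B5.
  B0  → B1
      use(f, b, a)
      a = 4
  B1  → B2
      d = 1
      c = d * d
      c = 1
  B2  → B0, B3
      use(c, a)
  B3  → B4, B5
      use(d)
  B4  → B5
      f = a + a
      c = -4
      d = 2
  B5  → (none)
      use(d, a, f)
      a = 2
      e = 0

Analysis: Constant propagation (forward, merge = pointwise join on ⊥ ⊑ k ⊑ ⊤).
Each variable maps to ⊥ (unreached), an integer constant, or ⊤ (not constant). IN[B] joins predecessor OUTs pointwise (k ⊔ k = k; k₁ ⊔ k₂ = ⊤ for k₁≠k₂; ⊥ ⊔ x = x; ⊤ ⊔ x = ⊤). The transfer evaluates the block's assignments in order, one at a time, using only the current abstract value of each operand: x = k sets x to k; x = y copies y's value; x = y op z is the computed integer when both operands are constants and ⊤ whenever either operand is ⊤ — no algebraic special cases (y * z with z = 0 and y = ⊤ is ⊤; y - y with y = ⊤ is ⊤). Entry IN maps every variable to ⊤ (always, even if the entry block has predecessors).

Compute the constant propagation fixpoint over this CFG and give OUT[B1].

Answer: {a: 4, b: ⊤, c: 1, d: 1, e: ⊤, f: ⊤}

Trace:
Per-block solution:
  B0: | IN=(all ⊤) | OUT={a:4; rest ⊤}
  B1: | IN={a:4; rest ⊤} | OUT={a:4, c:1, d:1; rest ⊤}
  B2: | IN={a:4, c:1, d:1; rest ⊤} | OUT={a:4, c:1, d:1; rest ⊤}
  B3: | IN={a:4, c:1, d:1; rest ⊤} | OUT={a:4, c:1, d:1; rest ⊤}
  B4: | IN={a:4, c:1, d:1; rest ⊤} | OUT={a:4, c:-4, d:2, f:8; rest ⊤}
  B5: | IN={a:4; rest ⊤} | OUT={a:2, e:0; rest ⊤}

Merge at B1: IN[B1] = OUT[B0] = {a: 4, b: ⊤, c: ⊤, d: ⊤, e: ⊤, f: ⊤}
Applying B1's transfer function to that IN value gives OUT[B1] (row B1 above).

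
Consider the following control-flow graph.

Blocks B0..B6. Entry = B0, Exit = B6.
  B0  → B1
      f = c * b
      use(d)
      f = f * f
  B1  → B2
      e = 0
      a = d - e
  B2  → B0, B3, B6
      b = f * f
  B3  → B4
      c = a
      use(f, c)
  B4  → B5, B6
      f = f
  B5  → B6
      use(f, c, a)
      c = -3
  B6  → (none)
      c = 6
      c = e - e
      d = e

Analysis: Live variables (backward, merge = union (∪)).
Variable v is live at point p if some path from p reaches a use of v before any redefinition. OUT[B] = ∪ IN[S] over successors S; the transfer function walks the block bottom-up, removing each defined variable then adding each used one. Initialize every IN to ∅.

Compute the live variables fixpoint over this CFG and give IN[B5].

Answer: {a, c, e, f}

Working:
Converged values:
  B0:  IN={b, c, d}  OUT={c, d, f}
  B1:  IN={c, d, f}  OUT={a, c, d, e, f}
  B2:  IN={a, c, d, e, f}  OUT={a, b, c, d, e, f}
  B3:  IN={a, e, f}  OUT={a, c, e, f}
  B4:  IN={a, c, e, f}  OUT={a, c, e, f}
  B5:  IN={a, c, e, f}  OUT={e}
  B6:  IN={e}  OUT={}

Merge at B5: OUT[B5] = IN[B6] = {e}
Applying B5's transfer function to that OUT value gives IN[B5] (row B5 above).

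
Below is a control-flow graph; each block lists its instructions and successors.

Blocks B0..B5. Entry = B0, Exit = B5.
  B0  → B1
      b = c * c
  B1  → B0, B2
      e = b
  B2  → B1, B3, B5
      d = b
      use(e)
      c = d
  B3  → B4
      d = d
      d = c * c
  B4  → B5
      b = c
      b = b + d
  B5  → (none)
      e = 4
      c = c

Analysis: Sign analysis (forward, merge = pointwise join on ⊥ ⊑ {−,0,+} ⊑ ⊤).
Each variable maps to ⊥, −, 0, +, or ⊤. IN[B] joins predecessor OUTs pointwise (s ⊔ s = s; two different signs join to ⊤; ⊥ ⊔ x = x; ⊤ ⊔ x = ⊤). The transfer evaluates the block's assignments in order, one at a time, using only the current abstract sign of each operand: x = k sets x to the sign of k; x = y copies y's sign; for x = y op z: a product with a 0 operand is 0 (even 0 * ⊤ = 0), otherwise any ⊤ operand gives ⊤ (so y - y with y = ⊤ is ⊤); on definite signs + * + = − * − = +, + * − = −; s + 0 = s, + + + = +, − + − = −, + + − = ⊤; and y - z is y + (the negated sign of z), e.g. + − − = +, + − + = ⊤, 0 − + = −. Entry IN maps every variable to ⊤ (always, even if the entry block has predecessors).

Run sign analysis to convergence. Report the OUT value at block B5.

Answer: {a: ⊤, b: ⊤, c: ⊤, d: ⊤, e: +, f: ⊤}

Trace:
Fixpoint table:
  B0:   IN=(all ⊤)   OUT=(all ⊤)
  B1:   IN=(all ⊤)   OUT=(all ⊤)
  B2:   IN=(all ⊤)   OUT=(all ⊤)
  B3:   IN=(all ⊤)   OUT=(all ⊤)
  B4:   IN=(all ⊤)   OUT=(all ⊤)
  B5:   IN=(all ⊤)   OUT={e:+; rest ⊤}

Merge at B5: IN[B5] = OUT[B2] ⊔ OUT[B4] = {a: ⊤, b: ⊤, c: ⊤, d: ⊤, e: ⊤, f: ⊤}
Applying B5's transfer function to that IN value gives OUT[B5] (row B5 above).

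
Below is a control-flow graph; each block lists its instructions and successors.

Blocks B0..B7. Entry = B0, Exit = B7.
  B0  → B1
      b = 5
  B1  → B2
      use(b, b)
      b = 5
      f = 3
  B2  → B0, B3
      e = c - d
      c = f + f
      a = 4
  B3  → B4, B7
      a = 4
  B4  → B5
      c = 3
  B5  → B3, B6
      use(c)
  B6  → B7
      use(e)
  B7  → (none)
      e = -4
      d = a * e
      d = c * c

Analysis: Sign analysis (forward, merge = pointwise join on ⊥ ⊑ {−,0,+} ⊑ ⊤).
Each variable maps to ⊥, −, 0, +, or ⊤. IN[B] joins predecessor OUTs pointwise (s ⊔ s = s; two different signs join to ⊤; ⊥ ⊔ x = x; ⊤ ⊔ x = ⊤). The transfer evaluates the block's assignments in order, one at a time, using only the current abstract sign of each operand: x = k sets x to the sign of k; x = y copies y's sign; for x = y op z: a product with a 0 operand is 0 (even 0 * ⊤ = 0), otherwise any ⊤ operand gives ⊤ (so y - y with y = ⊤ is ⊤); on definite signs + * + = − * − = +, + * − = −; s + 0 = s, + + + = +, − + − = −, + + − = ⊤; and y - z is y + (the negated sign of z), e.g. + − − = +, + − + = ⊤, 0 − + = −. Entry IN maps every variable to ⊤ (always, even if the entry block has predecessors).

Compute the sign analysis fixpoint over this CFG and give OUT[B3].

Fixpoint table:
  B0: | IN=(all ⊤) | OUT={b:+; rest ⊤}
  B1: | IN={b:+; rest ⊤} | OUT={b:+, f:+; rest ⊤}
  B2: | IN={b:+, f:+; rest ⊤} | OUT={a:+, b:+, c:+, f:+; rest ⊤}
  B3: | IN={a:+, b:+, c:+, f:+; rest ⊤} | OUT={a:+, b:+, c:+, f:+; rest ⊤}
  B4: | IN={a:+, b:+, c:+, f:+; rest ⊤} | OUT={a:+, b:+, c:+, f:+; rest ⊤}
  B5: | IN={a:+, b:+, c:+, f:+; rest ⊤} | OUT={a:+, b:+, c:+, f:+; rest ⊤}
  B6: | IN={a:+, b:+, c:+, f:+; rest ⊤} | OUT={a:+, b:+, c:+, f:+; rest ⊤}
  B7: | IN={a:+, b:+, c:+, f:+; rest ⊤} | OUT={a:+, b:+, c:+, d:+, e:-, f:+; rest ⊤}

Merge at B3: IN[B3] = OUT[B2] ⊔ OUT[B5] = {a: +, b: +, c: +, d: ⊤, e: ⊤, f: +}
Applying B3's transfer function to that IN value gives OUT[B3] (row B3 above).

Answer: {a: +, b: +, c: +, d: ⊤, e: ⊤, f: +}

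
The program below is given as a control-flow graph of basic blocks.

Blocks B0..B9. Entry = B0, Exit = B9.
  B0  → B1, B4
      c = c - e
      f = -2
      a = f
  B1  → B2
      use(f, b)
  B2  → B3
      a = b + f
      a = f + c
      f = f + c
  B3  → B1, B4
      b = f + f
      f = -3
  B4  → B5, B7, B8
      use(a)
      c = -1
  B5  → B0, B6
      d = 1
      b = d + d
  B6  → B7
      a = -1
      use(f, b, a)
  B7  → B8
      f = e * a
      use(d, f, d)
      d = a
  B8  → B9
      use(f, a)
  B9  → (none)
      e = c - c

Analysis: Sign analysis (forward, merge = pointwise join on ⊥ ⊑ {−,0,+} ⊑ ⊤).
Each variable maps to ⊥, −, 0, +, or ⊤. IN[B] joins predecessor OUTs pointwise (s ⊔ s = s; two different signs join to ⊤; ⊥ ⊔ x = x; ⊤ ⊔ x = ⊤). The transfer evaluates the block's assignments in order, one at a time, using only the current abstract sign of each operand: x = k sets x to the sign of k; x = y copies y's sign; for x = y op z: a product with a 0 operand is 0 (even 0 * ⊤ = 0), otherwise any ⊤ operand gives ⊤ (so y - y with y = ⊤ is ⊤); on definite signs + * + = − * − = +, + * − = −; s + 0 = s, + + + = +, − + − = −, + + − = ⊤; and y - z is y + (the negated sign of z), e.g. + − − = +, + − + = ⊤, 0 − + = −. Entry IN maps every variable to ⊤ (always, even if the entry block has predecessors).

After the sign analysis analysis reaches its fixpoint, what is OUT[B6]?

Answer: {a: -, b: +, c: -, d: +, e: ⊤, f: -}

Derivation:
Converged values:
  B0: | IN=(all ⊤) | OUT={a:-, f:-; rest ⊤}
  B1: | IN={f:-; rest ⊤} | OUT={f:-; rest ⊤}
  B2: | IN={f:-; rest ⊤} | OUT=(all ⊤)
  B3: | IN=(all ⊤) | OUT={f:-; rest ⊤}
  B4: | IN={f:-; rest ⊤} | OUT={c:-, f:-; rest ⊤}
  B5: | IN={c:-, f:-; rest ⊤} | OUT={b:+, c:-, d:+, f:-; rest ⊤}
  B6: | IN={b:+, c:-, d:+, f:-; rest ⊤} | OUT={a:-, b:+, c:-, d:+, f:-; rest ⊤}
  B7: | IN={c:-, f:-; rest ⊤} | OUT={c:-; rest ⊤}
  B8: | IN={c:-; rest ⊤} | OUT={c:-; rest ⊤}
  B9: | IN={c:-; rest ⊤} | OUT={c:-; rest ⊤}

Merge at B6: IN[B6] = OUT[B5] = {a: ⊤, b: +, c: -, d: +, e: ⊤, f: -}
Applying B6's transfer function to that IN value gives OUT[B6] (row B6 above).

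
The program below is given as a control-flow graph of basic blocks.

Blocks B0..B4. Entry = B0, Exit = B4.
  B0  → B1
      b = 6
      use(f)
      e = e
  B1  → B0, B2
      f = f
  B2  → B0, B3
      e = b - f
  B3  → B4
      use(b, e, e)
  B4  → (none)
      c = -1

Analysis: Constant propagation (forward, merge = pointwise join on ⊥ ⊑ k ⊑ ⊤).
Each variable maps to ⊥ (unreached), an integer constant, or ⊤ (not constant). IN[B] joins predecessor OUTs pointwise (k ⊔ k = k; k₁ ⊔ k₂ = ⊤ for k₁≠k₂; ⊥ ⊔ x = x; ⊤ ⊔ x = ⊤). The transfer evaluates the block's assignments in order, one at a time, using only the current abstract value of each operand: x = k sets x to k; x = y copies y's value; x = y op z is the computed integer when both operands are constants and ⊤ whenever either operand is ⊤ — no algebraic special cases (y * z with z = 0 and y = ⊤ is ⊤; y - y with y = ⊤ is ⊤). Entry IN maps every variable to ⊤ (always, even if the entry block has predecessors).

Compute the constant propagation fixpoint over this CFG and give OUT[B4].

Answer: {a: ⊤, b: 6, c: -1, d: ⊤, e: ⊤, f: ⊤}

Working:
Fixpoint table:
  B0: | IN=(all ⊤) | OUT={b:6; rest ⊤}
  B1: | IN={b:6; rest ⊤} | OUT={b:6; rest ⊤}
  B2: | IN={b:6; rest ⊤} | OUT={b:6; rest ⊤}
  B3: | IN={b:6; rest ⊤} | OUT={b:6; rest ⊤}
  B4: | IN={b:6; rest ⊤} | OUT={b:6, c:-1; rest ⊤}

Merge at B4: IN[B4] = OUT[B3] = {a: ⊤, b: 6, c: ⊤, d: ⊤, e: ⊤, f: ⊤}
Applying B4's transfer function to that IN value gives OUT[B4] (row B4 above).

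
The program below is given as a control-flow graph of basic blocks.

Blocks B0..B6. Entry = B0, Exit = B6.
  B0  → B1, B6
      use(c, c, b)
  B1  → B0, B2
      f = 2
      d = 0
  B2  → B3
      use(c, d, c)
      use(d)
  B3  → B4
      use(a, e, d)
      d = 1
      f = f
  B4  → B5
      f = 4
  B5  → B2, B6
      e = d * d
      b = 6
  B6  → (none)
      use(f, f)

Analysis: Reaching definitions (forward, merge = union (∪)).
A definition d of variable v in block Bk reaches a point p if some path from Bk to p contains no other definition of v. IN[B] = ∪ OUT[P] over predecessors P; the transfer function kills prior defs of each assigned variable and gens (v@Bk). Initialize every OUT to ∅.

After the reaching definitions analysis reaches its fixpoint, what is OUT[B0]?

Converged values:
  B0: | IN={d@B1, f@B1} | OUT={d@B1, f@B1}
  B1: | IN={d@B1, f@B1} | OUT={d@B1, f@B1}
  B2: | IN={b@B5, d@B1, d@B3, e@B5, f@B1, f@B4} | OUT={b@B5, d@B1, d@B3, e@B5, f@B1, f@B4}
  B3: | IN={b@B5, d@B1, d@B3, e@B5, f@B1, f@B4} | OUT={b@B5, d@B3, e@B5, f@B3}
  B4: | IN={b@B5, d@B3, e@B5, f@B3} | OUT={b@B5, d@B3, e@B5, f@B4}
  B5: | IN={b@B5, d@B3, e@B5, f@B4} | OUT={b@B5, d@B3, e@B5, f@B4}
  B6: | IN={b@B5, d@B1, d@B3, e@B5, f@B1, f@B4} | OUT={b@B5, d@B1, d@B3, e@B5, f@B1, f@B4}

Merge at B0 (entry node, so the boundary value {} is joined with the incoming edge(s)): IN[B0] = {} ⊔ OUT[B1] = {d@B1, f@B1}
Applying B0's transfer function to that IN value gives OUT[B0] (row B0 above).

Answer: {d@B1, f@B1}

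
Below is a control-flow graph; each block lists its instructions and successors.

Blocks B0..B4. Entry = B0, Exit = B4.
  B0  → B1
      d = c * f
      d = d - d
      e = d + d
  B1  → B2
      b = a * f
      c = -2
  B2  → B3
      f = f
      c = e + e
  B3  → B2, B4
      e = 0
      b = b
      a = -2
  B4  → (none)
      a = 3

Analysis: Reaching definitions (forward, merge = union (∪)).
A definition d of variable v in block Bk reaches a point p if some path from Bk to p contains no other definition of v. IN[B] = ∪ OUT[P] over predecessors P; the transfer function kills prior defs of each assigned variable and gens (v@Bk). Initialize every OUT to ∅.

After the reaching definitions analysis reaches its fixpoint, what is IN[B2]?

Fixpoint table:
  B0:   IN={}   OUT={d@B0, e@B0}
  B1:   IN={d@B0, e@B0}   OUT={b@B1, c@B1, d@B0, e@B0}
  B2:   IN={a@B3, b@B1, b@B3, c@B1, c@B2, d@B0, e@B0, e@B3, f@B2}   OUT={a@B3, b@B1, b@B3, c@B2, d@B0, e@B0, e@B3, f@B2}
  B3:   IN={a@B3, b@B1, b@B3, c@B2, d@B0, e@B0, e@B3, f@B2}   OUT={a@B3, b@B3, c@B2, d@B0, e@B3, f@B2}
  B4:   IN={a@B3, b@B3, c@B2, d@B0, e@B3, f@B2}   OUT={a@B4, b@B3, c@B2, d@B0, e@B3, f@B2}

Merge at B2: IN[B2] = OUT[B1] ⊔ OUT[B3] = {a@B3, b@B1, b@B3, c@B1, c@B2, d@B0, e@B0, e@B3, f@B2}

Answer: {a@B3, b@B1, b@B3, c@B1, c@B2, d@B0, e@B0, e@B3, f@B2}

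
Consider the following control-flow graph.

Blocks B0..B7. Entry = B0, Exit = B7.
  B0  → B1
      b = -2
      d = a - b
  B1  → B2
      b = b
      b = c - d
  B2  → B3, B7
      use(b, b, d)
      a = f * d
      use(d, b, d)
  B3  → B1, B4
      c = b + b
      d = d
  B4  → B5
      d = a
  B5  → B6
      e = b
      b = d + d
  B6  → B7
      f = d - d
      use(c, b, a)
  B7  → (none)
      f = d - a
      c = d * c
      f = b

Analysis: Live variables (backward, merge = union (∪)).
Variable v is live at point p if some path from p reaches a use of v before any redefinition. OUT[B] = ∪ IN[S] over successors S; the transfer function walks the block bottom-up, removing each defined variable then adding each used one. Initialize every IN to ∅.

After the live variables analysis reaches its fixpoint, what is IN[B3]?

Fixpoint table:
  B0:  IN={a, c, f}  OUT={b, c, d, f}
  B1:  IN={b, c, d, f}  OUT={b, c, d, f}
  B2:  IN={b, c, d, f}  OUT={a, b, c, d, f}
  B3:  IN={a, b, d, f}  OUT={a, b, c, d, f}
  B4:  IN={a, b, c}  OUT={a, b, c, d}
  B5:  IN={a, b, c, d}  OUT={a, b, c, d}
  B6:  IN={a, b, c, d}  OUT={a, b, c, d}
  B7:  IN={a, b, c, d}  OUT={}

Merge at B3: OUT[B3] = IN[B1] ⊔ IN[B4] = {a, b, c, d, f}
Applying B3's transfer function to that OUT value gives IN[B3] (row B3 above).

Answer: {a, b, d, f}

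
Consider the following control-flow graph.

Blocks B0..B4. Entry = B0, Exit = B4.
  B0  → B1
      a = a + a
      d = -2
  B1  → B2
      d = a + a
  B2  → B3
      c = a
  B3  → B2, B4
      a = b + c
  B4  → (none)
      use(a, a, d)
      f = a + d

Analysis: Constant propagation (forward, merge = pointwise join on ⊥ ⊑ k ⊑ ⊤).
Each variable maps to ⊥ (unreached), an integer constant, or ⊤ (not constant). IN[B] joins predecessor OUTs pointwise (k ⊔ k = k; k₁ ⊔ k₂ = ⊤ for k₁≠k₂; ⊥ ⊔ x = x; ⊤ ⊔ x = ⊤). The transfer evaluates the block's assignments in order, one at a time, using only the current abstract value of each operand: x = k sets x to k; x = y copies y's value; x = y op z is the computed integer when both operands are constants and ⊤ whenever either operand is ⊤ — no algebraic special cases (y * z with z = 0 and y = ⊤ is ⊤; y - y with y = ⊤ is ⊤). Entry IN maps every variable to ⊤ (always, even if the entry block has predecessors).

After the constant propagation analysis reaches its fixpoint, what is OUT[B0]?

Answer: {a: ⊤, b: ⊤, c: ⊤, d: -2, e: ⊤, f: ⊤}

Derivation:
Converged values:
  B0:   IN=(all ⊤)   OUT={d:-2; rest ⊤}
  B1:   IN={d:-2; rest ⊤}   OUT=(all ⊤)
  B2:   IN=(all ⊤)   OUT=(all ⊤)
  B3:   IN=(all ⊤)   OUT=(all ⊤)
  B4:   IN=(all ⊤)   OUT=(all ⊤)

B0 is the boundary node: IN[B0] = {a: ⊤, b: ⊤, c: ⊤, d: ⊤, e: ⊤, f: ⊤}
Applying B0's transfer function to that IN value gives OUT[B0] (row B0 above).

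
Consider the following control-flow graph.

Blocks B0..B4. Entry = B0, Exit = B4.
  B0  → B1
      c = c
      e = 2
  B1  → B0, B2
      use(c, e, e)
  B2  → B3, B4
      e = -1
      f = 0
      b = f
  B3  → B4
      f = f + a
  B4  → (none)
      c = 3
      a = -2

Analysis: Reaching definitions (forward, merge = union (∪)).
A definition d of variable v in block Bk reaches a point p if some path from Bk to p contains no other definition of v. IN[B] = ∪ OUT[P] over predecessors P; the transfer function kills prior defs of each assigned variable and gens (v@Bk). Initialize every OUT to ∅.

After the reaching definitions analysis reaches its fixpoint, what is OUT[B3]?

Answer: {b@B2, c@B0, e@B2, f@B3}

Trace:
Fixpoint table:
  B0: | IN={c@B0, e@B0} | OUT={c@B0, e@B0}
  B1: | IN={c@B0, e@B0} | OUT={c@B0, e@B0}
  B2: | IN={c@B0, e@B0} | OUT={b@B2, c@B0, e@B2, f@B2}
  B3: | IN={b@B2, c@B0, e@B2, f@B2} | OUT={b@B2, c@B0, e@B2, f@B3}
  B4: | IN={b@B2, c@B0, e@B2, f@B2, f@B3} | OUT={a@B4, b@B2, c@B4, e@B2, f@B2, f@B3}

Merge at B3: IN[B3] = OUT[B2] = {b@B2, c@B0, e@B2, f@B2}
Applying B3's transfer function to that IN value gives OUT[B3] (row B3 above).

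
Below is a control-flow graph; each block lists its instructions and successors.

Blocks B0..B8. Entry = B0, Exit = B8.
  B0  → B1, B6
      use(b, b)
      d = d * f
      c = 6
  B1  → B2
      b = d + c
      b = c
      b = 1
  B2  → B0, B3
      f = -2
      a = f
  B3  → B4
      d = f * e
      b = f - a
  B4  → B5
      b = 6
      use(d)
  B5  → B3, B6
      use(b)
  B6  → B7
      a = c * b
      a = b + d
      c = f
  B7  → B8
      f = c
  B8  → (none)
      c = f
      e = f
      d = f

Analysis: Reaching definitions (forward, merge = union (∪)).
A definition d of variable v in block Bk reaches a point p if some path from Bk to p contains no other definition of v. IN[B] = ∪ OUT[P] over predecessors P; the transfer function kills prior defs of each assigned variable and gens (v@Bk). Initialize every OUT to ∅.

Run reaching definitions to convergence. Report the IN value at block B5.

Per-block solution:
  B0:  IN={a@B2, b@B1, c@B0, d@B0, f@B2}  OUT={a@B2, b@B1, c@B0, d@B0, f@B2}
  B1:  IN={a@B2, b@B1, c@B0, d@B0, f@B2}  OUT={a@B2, b@B1, c@B0, d@B0, f@B2}
  B2:  IN={a@B2, b@B1, c@B0, d@B0, f@B2}  OUT={a@B2, b@B1, c@B0, d@B0, f@B2}
  B3:  IN={a@B2, b@B1, b@B4, c@B0, d@B0, d@B3, f@B2}  OUT={a@B2, b@B3, c@B0, d@B3, f@B2}
  B4:  IN={a@B2, b@B3, c@B0, d@B3, f@B2}  OUT={a@B2, b@B4, c@B0, d@B3, f@B2}
  B5:  IN={a@B2, b@B4, c@B0, d@B3, f@B2}  OUT={a@B2, b@B4, c@B0, d@B3, f@B2}
  B6:  IN={a@B2, b@B1, b@B4, c@B0, d@B0, d@B3, f@B2}  OUT={a@B6, b@B1, b@B4, c@B6, d@B0, d@B3, f@B2}
  B7:  IN={a@B6, b@B1, b@B4, c@B6, d@B0, d@B3, f@B2}  OUT={a@B6, b@B1, b@B4, c@B6, d@B0, d@B3, f@B7}
  B8:  IN={a@B6, b@B1, b@B4, c@B6, d@B0, d@B3, f@B7}  OUT={a@B6, b@B1, b@B4, c@B8, d@B8, e@B8, f@B7}

Merge at B5: IN[B5] = OUT[B4] = {a@B2, b@B4, c@B0, d@B3, f@B2}

Answer: {a@B2, b@B4, c@B0, d@B3, f@B2}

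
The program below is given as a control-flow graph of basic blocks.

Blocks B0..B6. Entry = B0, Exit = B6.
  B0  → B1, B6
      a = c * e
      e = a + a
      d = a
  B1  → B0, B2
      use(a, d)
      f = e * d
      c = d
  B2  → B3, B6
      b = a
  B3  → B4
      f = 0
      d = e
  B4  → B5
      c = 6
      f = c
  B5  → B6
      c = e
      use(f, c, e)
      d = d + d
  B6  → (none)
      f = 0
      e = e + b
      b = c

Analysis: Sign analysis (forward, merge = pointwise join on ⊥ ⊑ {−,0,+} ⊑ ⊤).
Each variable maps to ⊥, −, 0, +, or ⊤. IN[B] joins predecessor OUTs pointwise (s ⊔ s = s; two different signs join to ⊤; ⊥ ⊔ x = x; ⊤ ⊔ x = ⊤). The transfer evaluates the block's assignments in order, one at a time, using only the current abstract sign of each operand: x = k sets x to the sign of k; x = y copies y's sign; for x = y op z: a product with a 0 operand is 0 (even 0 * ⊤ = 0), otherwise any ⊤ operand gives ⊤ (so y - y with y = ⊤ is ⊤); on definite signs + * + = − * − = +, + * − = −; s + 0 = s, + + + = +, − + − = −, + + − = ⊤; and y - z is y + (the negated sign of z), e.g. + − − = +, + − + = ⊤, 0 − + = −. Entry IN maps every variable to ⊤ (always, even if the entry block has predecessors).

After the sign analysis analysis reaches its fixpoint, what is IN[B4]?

Answer: {a: ⊤, b: ⊤, c: ⊤, d: ⊤, e: ⊤, f: 0}

Working:
Per-block solution:
  B0:   IN=(all ⊤)   OUT=(all ⊤)
  B1:   IN=(all ⊤)   OUT=(all ⊤)
  B2:   IN=(all ⊤)   OUT=(all ⊤)
  B3:   IN=(all ⊤)   OUT={f:0; rest ⊤}
  B4:   IN={f:0; rest ⊤}   OUT={c:+, f:+; rest ⊤}
  B5:   IN={c:+, f:+; rest ⊤}   OUT={f:+; rest ⊤}
  B6:   IN=(all ⊤)   OUT={f:0; rest ⊤}

Merge at B4: IN[B4] = OUT[B3] = {a: ⊤, b: ⊤, c: ⊤, d: ⊤, e: ⊤, f: 0}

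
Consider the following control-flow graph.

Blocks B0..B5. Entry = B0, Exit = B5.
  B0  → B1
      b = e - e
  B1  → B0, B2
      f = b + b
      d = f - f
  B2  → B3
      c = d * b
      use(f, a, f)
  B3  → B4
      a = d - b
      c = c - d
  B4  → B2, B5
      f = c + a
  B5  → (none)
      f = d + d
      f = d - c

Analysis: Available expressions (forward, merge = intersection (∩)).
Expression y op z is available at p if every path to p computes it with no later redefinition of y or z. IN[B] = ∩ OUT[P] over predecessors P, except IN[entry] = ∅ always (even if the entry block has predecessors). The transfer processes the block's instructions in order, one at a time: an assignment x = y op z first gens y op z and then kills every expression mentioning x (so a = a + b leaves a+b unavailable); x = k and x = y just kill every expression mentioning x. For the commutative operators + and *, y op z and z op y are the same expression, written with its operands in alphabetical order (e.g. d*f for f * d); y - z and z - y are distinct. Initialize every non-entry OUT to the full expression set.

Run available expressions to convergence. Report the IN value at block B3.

Answer: {b*d, b+b, e-e}

Derivation:
Fixpoint table:
  B0: | IN={} | OUT={e-e}
  B1: | IN={e-e} | OUT={b+b, e-e, f-f}
  B2: | IN={b+b, e-e} | OUT={b*d, b+b, e-e}
  B3: | IN={b*d, b+b, e-e} | OUT={b*d, b+b, d-b, e-e}
  B4: | IN={b*d, b+b, d-b, e-e} | OUT={a+c, b*d, b+b, d-b, e-e}
  B5: | IN={a+c, b*d, b+b, d-b, e-e} | OUT={a+c, b*d, b+b, d+d, d-b, d-c, e-e}

Merge at B3: IN[B3] = OUT[B2] = {b*d, b+b, e-e}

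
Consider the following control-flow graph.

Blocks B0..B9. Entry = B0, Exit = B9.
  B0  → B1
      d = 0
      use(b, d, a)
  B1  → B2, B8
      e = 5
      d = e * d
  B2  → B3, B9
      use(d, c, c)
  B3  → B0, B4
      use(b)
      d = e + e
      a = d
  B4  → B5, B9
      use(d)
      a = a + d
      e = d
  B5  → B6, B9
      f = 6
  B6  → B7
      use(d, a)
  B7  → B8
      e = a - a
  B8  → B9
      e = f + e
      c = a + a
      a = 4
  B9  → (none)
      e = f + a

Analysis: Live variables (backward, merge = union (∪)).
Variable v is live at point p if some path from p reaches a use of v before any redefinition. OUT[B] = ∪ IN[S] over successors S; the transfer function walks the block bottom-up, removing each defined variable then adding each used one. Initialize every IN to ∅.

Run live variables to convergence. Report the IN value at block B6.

Fixpoint table:
  B0:  IN={a, b, c, f}  OUT={a, b, c, d, f}
  B1:  IN={a, b, c, d, f}  OUT={a, b, c, d, e, f}
  B2:  IN={a, b, c, d, e, f}  OUT={a, b, c, e, f}
  B3:  IN={b, c, e, f}  OUT={a, b, c, d, f}
  B4:  IN={a, d, f}  OUT={a, d, f}
  B5:  IN={a, d}  OUT={a, d, f}
  B6:  IN={a, d, f}  OUT={a, f}
  B7:  IN={a, f}  OUT={a, e, f}
  B8:  IN={a, e, f}  OUT={a, f}
  B9:  IN={a, f}  OUT={}

Merge at B6: OUT[B6] = IN[B7] = {a, f}
Applying B6's transfer function to that OUT value gives IN[B6] (row B6 above).

Answer: {a, d, f}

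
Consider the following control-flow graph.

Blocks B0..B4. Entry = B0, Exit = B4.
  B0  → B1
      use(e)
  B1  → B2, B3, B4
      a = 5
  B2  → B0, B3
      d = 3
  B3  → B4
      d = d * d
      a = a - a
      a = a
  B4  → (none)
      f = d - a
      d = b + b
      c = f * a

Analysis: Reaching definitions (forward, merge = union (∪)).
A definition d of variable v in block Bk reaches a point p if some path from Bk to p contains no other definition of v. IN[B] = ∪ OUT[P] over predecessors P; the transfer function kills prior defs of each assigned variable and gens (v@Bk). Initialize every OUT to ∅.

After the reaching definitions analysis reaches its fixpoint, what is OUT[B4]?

Answer: {a@B1, a@B3, c@B4, d@B4, f@B4}

Trace:
Fixpoint table:
  B0:  IN={a@B1, d@B2}  OUT={a@B1, d@B2}
  B1:  IN={a@B1, d@B2}  OUT={a@B1, d@B2}
  B2:  IN={a@B1, d@B2}  OUT={a@B1, d@B2}
  B3:  IN={a@B1, d@B2}  OUT={a@B3, d@B3}
  B4:  IN={a@B1, a@B3, d@B2, d@B3}  OUT={a@B1, a@B3, c@B4, d@B4, f@B4}

Merge at B4: IN[B4] = OUT[B1] ⊔ OUT[B3] = {a@B1, a@B3, d@B2, d@B3}
Applying B4's transfer function to that IN value gives OUT[B4] (row B4 above).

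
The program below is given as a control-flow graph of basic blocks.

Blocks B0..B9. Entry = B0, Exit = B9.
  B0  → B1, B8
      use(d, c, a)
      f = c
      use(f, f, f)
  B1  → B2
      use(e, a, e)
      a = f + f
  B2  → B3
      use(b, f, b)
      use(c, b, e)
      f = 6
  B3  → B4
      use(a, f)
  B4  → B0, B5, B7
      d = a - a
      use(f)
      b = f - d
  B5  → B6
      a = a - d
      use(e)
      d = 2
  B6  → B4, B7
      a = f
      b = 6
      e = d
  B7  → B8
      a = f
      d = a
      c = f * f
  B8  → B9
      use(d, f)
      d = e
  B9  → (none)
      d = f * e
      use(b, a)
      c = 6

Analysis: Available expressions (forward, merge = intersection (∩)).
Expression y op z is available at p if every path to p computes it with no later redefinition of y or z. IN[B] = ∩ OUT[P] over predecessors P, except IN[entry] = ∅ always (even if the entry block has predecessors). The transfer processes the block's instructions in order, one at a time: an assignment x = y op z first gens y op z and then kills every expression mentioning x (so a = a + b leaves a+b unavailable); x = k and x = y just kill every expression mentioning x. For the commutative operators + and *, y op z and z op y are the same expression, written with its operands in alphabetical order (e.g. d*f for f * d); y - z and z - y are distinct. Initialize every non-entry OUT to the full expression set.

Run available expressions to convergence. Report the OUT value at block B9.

Answer: {e*f}

Derivation:
Converged values:
  B0:   IN={}   OUT={}
  B1:   IN={}   OUT={f+f}
  B2:   IN={f+f}   OUT={}
  B3:   IN={}   OUT={}
  B4:   IN={}   OUT={a-a, f-d}
  B5:   IN={a-a, f-d}   OUT={}
  B6:   IN={}   OUT={}
  B7:   IN={}   OUT={f*f}
  B8:   IN={}   OUT={}
  B9:   IN={}   OUT={e*f}

Merge at B9: IN[B9] = OUT[B8] = {}
Applying B9's transfer function to that IN value gives OUT[B9] (row B9 above).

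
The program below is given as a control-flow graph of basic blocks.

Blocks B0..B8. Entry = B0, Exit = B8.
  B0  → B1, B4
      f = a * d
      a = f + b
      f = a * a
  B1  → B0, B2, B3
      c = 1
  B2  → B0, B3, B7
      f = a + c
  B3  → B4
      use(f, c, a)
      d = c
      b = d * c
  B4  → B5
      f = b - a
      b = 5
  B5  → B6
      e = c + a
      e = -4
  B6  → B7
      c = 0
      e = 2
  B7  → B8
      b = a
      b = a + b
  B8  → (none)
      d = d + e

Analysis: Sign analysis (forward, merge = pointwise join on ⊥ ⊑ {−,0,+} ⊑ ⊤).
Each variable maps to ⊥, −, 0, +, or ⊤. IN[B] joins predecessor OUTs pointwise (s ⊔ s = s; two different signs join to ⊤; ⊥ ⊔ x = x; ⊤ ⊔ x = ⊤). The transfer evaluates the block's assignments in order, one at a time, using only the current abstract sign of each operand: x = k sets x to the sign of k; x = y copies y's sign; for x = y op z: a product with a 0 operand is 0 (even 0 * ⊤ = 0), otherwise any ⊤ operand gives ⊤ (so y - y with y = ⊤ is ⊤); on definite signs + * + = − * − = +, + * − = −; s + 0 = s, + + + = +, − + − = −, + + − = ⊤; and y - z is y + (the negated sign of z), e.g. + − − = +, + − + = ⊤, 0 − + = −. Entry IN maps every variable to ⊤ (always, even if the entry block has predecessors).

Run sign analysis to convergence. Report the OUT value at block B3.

Answer: {a: ⊤, b: +, c: +, d: +, e: ⊤, f: ⊤}

Working:
Fixpoint table:
  B0: | IN=(all ⊤) | OUT=(all ⊤)
  B1: | IN=(all ⊤) | OUT={c:+; rest ⊤}
  B2: | IN={c:+; rest ⊤} | OUT={c:+; rest ⊤}
  B3: | IN={c:+; rest ⊤} | OUT={b:+, c:+, d:+; rest ⊤}
  B4: | IN=(all ⊤) | OUT={b:+; rest ⊤}
  B5: | IN={b:+; rest ⊤} | OUT={b:+, e:-; rest ⊤}
  B6: | IN={b:+, e:-; rest ⊤} | OUT={b:+, c:0, e:+; rest ⊤}
  B7: | IN=(all ⊤) | OUT=(all ⊤)
  B8: | IN=(all ⊤) | OUT=(all ⊤)

Merge at B3: IN[B3] = OUT[B1] ⊔ OUT[B2] = {a: ⊤, b: ⊤, c: +, d: ⊤, e: ⊤, f: ⊤}
Applying B3's transfer function to that IN value gives OUT[B3] (row B3 above).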